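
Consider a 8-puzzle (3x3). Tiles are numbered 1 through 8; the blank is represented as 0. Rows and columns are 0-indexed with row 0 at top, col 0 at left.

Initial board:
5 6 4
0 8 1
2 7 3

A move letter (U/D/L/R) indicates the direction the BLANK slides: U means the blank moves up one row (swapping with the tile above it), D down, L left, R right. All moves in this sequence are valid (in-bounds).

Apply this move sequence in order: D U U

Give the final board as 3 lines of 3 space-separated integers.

After move 1 (D):
5 6 4
2 8 1
0 7 3

After move 2 (U):
5 6 4
0 8 1
2 7 3

After move 3 (U):
0 6 4
5 8 1
2 7 3

Answer: 0 6 4
5 8 1
2 7 3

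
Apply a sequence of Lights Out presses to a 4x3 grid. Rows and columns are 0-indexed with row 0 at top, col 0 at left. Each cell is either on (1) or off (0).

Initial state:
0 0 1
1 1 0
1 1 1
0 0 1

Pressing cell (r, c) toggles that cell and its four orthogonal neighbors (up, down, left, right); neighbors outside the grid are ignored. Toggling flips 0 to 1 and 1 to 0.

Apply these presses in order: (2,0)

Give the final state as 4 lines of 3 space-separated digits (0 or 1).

After press 1 at (2,0):
0 0 1
0 1 0
0 0 1
1 0 1

Answer: 0 0 1
0 1 0
0 0 1
1 0 1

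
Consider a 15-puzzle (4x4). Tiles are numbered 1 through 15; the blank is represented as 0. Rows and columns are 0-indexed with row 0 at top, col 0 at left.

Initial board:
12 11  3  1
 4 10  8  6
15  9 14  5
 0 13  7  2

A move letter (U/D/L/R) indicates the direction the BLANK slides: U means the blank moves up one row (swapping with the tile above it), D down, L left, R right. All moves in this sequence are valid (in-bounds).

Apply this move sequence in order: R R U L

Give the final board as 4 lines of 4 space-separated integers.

Answer: 12 11  3  1
 4 10  8  6
15  0  9  5
13  7 14  2

Derivation:
After move 1 (R):
12 11  3  1
 4 10  8  6
15  9 14  5
13  0  7  2

After move 2 (R):
12 11  3  1
 4 10  8  6
15  9 14  5
13  7  0  2

After move 3 (U):
12 11  3  1
 4 10  8  6
15  9  0  5
13  7 14  2

After move 4 (L):
12 11  3  1
 4 10  8  6
15  0  9  5
13  7 14  2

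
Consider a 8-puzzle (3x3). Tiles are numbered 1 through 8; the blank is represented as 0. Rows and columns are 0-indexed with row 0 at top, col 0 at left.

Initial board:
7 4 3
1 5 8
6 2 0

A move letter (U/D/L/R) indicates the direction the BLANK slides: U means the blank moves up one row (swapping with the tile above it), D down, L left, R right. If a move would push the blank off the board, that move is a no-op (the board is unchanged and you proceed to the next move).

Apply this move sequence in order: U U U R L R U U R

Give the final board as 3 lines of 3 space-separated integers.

Answer: 7 4 0
1 5 3
6 2 8

Derivation:
After move 1 (U):
7 4 3
1 5 0
6 2 8

After move 2 (U):
7 4 0
1 5 3
6 2 8

After move 3 (U):
7 4 0
1 5 3
6 2 8

After move 4 (R):
7 4 0
1 5 3
6 2 8

After move 5 (L):
7 0 4
1 5 3
6 2 8

After move 6 (R):
7 4 0
1 5 3
6 2 8

After move 7 (U):
7 4 0
1 5 3
6 2 8

After move 8 (U):
7 4 0
1 5 3
6 2 8

After move 9 (R):
7 4 0
1 5 3
6 2 8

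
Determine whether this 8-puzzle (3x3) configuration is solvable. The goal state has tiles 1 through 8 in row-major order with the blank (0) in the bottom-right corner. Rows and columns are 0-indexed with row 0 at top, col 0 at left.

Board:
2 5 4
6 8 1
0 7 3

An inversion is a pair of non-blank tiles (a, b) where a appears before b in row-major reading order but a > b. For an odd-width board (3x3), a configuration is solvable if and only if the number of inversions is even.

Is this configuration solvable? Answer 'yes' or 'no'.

Answer: yes

Derivation:
Inversions (pairs i<j in row-major order where tile[i] > tile[j] > 0): 12
12 is even, so the puzzle is solvable.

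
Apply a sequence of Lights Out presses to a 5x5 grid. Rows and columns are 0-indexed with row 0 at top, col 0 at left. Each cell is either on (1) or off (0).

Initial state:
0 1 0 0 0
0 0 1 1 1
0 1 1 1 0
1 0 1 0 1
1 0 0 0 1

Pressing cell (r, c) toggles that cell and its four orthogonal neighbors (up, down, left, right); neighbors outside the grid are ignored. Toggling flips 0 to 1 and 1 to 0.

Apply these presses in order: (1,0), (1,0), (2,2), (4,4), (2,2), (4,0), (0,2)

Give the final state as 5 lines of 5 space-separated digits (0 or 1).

Answer: 0 0 1 1 0
0 0 0 1 1
0 1 1 1 0
0 0 1 0 0
0 1 0 1 0

Derivation:
After press 1 at (1,0):
1 1 0 0 0
1 1 1 1 1
1 1 1 1 0
1 0 1 0 1
1 0 0 0 1

After press 2 at (1,0):
0 1 0 0 0
0 0 1 1 1
0 1 1 1 0
1 0 1 0 1
1 0 0 0 1

After press 3 at (2,2):
0 1 0 0 0
0 0 0 1 1
0 0 0 0 0
1 0 0 0 1
1 0 0 0 1

After press 4 at (4,4):
0 1 0 0 0
0 0 0 1 1
0 0 0 0 0
1 0 0 0 0
1 0 0 1 0

After press 5 at (2,2):
0 1 0 0 0
0 0 1 1 1
0 1 1 1 0
1 0 1 0 0
1 0 0 1 0

After press 6 at (4,0):
0 1 0 0 0
0 0 1 1 1
0 1 1 1 0
0 0 1 0 0
0 1 0 1 0

After press 7 at (0,2):
0 0 1 1 0
0 0 0 1 1
0 1 1 1 0
0 0 1 0 0
0 1 0 1 0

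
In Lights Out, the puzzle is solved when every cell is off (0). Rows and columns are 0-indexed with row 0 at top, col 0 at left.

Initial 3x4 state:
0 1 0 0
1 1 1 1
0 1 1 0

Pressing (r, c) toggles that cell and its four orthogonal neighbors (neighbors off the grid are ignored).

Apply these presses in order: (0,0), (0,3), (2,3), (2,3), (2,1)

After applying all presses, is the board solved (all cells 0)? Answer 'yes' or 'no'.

After press 1 at (0,0):
1 0 0 0
0 1 1 1
0 1 1 0

After press 2 at (0,3):
1 0 1 1
0 1 1 0
0 1 1 0

After press 3 at (2,3):
1 0 1 1
0 1 1 1
0 1 0 1

After press 4 at (2,3):
1 0 1 1
0 1 1 0
0 1 1 0

After press 5 at (2,1):
1 0 1 1
0 0 1 0
1 0 0 0

Lights still on: 5

Answer: no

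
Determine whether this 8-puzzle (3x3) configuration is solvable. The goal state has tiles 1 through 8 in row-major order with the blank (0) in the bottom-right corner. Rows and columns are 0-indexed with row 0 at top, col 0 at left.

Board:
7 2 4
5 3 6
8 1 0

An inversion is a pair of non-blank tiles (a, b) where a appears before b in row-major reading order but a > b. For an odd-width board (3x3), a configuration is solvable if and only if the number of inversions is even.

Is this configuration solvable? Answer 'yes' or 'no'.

Answer: yes

Derivation:
Inversions (pairs i<j in row-major order where tile[i] > tile[j] > 0): 14
14 is even, so the puzzle is solvable.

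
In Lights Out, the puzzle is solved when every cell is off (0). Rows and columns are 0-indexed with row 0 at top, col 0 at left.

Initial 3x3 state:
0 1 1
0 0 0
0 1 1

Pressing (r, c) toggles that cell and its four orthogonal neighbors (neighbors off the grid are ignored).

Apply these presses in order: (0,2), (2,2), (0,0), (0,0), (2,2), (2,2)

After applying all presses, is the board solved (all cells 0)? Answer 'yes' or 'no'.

After press 1 at (0,2):
0 0 0
0 0 1
0 1 1

After press 2 at (2,2):
0 0 0
0 0 0
0 0 0

After press 3 at (0,0):
1 1 0
1 0 0
0 0 0

After press 4 at (0,0):
0 0 0
0 0 0
0 0 0

After press 5 at (2,2):
0 0 0
0 0 1
0 1 1

After press 6 at (2,2):
0 0 0
0 0 0
0 0 0

Lights still on: 0

Answer: yes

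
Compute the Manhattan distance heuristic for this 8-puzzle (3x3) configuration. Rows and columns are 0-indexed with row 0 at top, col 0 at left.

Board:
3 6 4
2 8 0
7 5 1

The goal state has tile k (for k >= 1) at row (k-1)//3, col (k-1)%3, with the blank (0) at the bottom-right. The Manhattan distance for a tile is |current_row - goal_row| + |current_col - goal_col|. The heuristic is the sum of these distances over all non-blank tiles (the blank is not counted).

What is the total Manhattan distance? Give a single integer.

Tile 3: (0,0)->(0,2) = 2
Tile 6: (0,1)->(1,2) = 2
Tile 4: (0,2)->(1,0) = 3
Tile 2: (1,0)->(0,1) = 2
Tile 8: (1,1)->(2,1) = 1
Tile 7: (2,0)->(2,0) = 0
Tile 5: (2,1)->(1,1) = 1
Tile 1: (2,2)->(0,0) = 4
Sum: 2 + 2 + 3 + 2 + 1 + 0 + 1 + 4 = 15

Answer: 15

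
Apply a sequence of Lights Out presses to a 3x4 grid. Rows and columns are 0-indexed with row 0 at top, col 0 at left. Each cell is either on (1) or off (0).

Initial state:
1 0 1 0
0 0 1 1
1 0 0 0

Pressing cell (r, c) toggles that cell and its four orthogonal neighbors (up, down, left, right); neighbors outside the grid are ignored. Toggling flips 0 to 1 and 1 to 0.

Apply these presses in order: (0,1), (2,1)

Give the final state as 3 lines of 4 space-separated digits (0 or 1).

After press 1 at (0,1):
0 1 0 0
0 1 1 1
1 0 0 0

After press 2 at (2,1):
0 1 0 0
0 0 1 1
0 1 1 0

Answer: 0 1 0 0
0 0 1 1
0 1 1 0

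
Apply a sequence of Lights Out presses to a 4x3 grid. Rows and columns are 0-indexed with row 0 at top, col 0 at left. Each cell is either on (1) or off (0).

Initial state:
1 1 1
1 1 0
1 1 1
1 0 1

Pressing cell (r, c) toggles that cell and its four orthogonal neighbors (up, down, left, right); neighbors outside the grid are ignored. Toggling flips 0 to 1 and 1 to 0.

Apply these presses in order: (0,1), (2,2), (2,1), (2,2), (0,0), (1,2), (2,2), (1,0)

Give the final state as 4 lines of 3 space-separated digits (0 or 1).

After press 1 at (0,1):
0 0 0
1 0 0
1 1 1
1 0 1

After press 2 at (2,2):
0 0 0
1 0 1
1 0 0
1 0 0

After press 3 at (2,1):
0 0 0
1 1 1
0 1 1
1 1 0

After press 4 at (2,2):
0 0 0
1 1 0
0 0 0
1 1 1

After press 5 at (0,0):
1 1 0
0 1 0
0 0 0
1 1 1

After press 6 at (1,2):
1 1 1
0 0 1
0 0 1
1 1 1

After press 7 at (2,2):
1 1 1
0 0 0
0 1 0
1 1 0

After press 8 at (1,0):
0 1 1
1 1 0
1 1 0
1 1 0

Answer: 0 1 1
1 1 0
1 1 0
1 1 0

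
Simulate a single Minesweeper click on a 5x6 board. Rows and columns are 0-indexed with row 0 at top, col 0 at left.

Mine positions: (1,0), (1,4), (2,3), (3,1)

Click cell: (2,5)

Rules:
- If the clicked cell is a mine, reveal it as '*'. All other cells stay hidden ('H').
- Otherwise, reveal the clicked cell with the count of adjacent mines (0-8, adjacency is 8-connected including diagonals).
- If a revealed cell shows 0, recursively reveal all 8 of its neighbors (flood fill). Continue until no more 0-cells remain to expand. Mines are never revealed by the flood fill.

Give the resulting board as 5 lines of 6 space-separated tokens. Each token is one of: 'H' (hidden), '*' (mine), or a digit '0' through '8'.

H H H H H H
H H H H H H
H H H H H 1
H H H H H H
H H H H H H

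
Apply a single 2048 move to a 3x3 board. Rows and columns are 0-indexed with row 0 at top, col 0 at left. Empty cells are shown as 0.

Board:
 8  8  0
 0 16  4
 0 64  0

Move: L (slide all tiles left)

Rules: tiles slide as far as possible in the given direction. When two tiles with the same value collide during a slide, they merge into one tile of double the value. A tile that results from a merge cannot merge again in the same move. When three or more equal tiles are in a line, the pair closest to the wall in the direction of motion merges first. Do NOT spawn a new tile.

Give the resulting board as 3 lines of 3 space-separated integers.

Slide left:
row 0: [8, 8, 0] -> [16, 0, 0]
row 1: [0, 16, 4] -> [16, 4, 0]
row 2: [0, 64, 0] -> [64, 0, 0]

Answer: 16  0  0
16  4  0
64  0  0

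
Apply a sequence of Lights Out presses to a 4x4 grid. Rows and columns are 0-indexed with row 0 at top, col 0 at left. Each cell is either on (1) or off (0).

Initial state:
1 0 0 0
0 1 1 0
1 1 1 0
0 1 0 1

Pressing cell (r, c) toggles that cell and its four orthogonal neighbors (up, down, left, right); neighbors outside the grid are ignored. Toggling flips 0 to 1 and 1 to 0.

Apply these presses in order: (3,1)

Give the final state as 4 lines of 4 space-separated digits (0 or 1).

Answer: 1 0 0 0
0 1 1 0
1 0 1 0
1 0 1 1

Derivation:
After press 1 at (3,1):
1 0 0 0
0 1 1 0
1 0 1 0
1 0 1 1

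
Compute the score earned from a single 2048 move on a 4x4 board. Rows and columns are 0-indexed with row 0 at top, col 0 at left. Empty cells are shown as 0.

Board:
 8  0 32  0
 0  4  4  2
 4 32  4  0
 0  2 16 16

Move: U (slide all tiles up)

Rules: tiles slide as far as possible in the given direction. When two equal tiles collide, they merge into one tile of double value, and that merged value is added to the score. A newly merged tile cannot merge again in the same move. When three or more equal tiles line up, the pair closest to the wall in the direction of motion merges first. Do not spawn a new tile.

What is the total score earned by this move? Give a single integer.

Answer: 8

Derivation:
Slide up:
col 0: [8, 0, 4, 0] -> [8, 4, 0, 0]  score +0 (running 0)
col 1: [0, 4, 32, 2] -> [4, 32, 2, 0]  score +0 (running 0)
col 2: [32, 4, 4, 16] -> [32, 8, 16, 0]  score +8 (running 8)
col 3: [0, 2, 0, 16] -> [2, 16, 0, 0]  score +0 (running 8)
Board after move:
 8  4 32  2
 4 32  8 16
 0  2 16  0
 0  0  0  0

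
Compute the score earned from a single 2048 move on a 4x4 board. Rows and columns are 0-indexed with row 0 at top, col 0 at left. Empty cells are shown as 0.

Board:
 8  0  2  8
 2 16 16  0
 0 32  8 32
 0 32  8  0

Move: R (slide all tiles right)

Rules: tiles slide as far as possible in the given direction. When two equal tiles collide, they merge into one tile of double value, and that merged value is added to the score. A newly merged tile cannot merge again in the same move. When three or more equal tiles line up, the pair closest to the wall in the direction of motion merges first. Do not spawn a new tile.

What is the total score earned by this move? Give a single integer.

Answer: 32

Derivation:
Slide right:
row 0: [8, 0, 2, 8] -> [0, 8, 2, 8]  score +0 (running 0)
row 1: [2, 16, 16, 0] -> [0, 0, 2, 32]  score +32 (running 32)
row 2: [0, 32, 8, 32] -> [0, 32, 8, 32]  score +0 (running 32)
row 3: [0, 32, 8, 0] -> [0, 0, 32, 8]  score +0 (running 32)
Board after move:
 0  8  2  8
 0  0  2 32
 0 32  8 32
 0  0 32  8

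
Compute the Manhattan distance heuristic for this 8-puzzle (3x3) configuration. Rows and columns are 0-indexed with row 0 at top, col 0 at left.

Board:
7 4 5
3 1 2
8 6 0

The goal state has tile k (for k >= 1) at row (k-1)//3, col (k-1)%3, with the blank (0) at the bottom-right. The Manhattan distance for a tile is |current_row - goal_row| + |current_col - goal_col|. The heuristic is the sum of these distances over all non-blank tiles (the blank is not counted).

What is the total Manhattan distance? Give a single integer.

Tile 7: (0,0)->(2,0) = 2
Tile 4: (0,1)->(1,0) = 2
Tile 5: (0,2)->(1,1) = 2
Tile 3: (1,0)->(0,2) = 3
Tile 1: (1,1)->(0,0) = 2
Tile 2: (1,2)->(0,1) = 2
Tile 8: (2,0)->(2,1) = 1
Tile 6: (2,1)->(1,2) = 2
Sum: 2 + 2 + 2 + 3 + 2 + 2 + 1 + 2 = 16

Answer: 16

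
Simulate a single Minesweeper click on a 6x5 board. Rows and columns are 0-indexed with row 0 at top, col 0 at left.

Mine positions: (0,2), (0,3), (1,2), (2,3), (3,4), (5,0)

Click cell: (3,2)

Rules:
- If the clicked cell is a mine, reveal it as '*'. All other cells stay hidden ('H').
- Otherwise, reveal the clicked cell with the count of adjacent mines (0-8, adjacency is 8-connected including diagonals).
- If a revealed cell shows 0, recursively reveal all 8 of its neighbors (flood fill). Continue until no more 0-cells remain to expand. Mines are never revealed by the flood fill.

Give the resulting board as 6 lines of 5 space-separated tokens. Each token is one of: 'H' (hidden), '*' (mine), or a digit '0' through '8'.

H H H H H
H H H H H
H H H H H
H H 1 H H
H H H H H
H H H H H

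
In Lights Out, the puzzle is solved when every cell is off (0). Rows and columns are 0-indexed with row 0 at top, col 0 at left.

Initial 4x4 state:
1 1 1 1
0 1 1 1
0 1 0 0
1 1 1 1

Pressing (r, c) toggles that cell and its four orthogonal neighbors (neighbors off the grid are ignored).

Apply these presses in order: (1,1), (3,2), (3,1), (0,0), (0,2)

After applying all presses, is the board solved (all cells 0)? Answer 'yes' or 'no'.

Answer: no

Derivation:
After press 1 at (1,1):
1 0 1 1
1 0 0 1
0 0 0 0
1 1 1 1

After press 2 at (3,2):
1 0 1 1
1 0 0 1
0 0 1 0
1 0 0 0

After press 3 at (3,1):
1 0 1 1
1 0 0 1
0 1 1 0
0 1 1 0

After press 4 at (0,0):
0 1 1 1
0 0 0 1
0 1 1 0
0 1 1 0

After press 5 at (0,2):
0 0 0 0
0 0 1 1
0 1 1 0
0 1 1 0

Lights still on: 6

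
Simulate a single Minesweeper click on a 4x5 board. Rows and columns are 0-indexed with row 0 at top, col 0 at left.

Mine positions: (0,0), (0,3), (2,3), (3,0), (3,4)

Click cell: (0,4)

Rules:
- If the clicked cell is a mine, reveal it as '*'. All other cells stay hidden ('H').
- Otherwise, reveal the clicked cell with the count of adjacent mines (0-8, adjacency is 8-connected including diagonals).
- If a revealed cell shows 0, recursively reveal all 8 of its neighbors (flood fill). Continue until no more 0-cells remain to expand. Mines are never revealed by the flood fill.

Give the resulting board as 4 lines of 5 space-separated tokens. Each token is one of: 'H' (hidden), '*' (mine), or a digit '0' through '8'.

H H H H 1
H H H H H
H H H H H
H H H H H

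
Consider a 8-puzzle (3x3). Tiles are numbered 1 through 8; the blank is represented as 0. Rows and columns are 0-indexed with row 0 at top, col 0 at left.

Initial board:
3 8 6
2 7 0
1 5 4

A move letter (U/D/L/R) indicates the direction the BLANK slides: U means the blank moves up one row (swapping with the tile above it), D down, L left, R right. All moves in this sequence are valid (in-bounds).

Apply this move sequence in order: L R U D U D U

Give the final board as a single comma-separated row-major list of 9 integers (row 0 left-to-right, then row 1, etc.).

After move 1 (L):
3 8 6
2 0 7
1 5 4

After move 2 (R):
3 8 6
2 7 0
1 5 4

After move 3 (U):
3 8 0
2 7 6
1 5 4

After move 4 (D):
3 8 6
2 7 0
1 5 4

After move 5 (U):
3 8 0
2 7 6
1 5 4

After move 6 (D):
3 8 6
2 7 0
1 5 4

After move 7 (U):
3 8 0
2 7 6
1 5 4

Answer: 3, 8, 0, 2, 7, 6, 1, 5, 4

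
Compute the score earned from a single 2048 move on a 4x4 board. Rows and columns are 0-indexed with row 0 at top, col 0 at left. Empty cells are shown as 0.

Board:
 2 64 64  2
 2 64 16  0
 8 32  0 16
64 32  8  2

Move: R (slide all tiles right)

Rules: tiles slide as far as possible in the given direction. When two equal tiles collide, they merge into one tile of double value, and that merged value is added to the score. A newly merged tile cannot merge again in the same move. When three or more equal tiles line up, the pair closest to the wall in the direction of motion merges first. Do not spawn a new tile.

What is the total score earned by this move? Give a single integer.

Answer: 128

Derivation:
Slide right:
row 0: [2, 64, 64, 2] -> [0, 2, 128, 2]  score +128 (running 128)
row 1: [2, 64, 16, 0] -> [0, 2, 64, 16]  score +0 (running 128)
row 2: [8, 32, 0, 16] -> [0, 8, 32, 16]  score +0 (running 128)
row 3: [64, 32, 8, 2] -> [64, 32, 8, 2]  score +0 (running 128)
Board after move:
  0   2 128   2
  0   2  64  16
  0   8  32  16
 64  32   8   2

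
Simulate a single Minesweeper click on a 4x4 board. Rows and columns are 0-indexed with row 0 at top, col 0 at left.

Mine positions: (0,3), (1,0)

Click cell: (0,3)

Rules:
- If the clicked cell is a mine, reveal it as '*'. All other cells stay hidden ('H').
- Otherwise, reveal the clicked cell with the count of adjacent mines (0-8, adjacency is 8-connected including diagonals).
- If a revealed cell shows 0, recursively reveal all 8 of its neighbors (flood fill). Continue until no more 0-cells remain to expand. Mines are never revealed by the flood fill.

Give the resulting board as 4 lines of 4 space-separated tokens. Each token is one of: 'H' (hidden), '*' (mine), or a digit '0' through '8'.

H H H *
H H H H
H H H H
H H H H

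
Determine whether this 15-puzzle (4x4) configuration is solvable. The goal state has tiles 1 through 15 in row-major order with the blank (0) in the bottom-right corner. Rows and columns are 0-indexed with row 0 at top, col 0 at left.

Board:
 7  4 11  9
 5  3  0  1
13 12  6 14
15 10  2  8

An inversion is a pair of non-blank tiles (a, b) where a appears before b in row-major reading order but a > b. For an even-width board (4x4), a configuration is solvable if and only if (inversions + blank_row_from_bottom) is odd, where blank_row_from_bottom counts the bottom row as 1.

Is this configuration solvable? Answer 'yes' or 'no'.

Inversions: 46
Blank is in row 1 (0-indexed from top), which is row 3 counting from the bottom (bottom = 1).
46 + 3 = 49, which is odd, so the puzzle is solvable.

Answer: yes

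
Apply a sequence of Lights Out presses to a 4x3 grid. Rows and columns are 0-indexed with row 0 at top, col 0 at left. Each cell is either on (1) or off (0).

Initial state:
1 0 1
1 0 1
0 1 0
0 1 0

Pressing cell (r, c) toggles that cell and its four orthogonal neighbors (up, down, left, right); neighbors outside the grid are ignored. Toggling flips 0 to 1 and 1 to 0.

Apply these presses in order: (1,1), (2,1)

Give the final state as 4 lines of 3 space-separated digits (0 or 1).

After press 1 at (1,1):
1 1 1
0 1 0
0 0 0
0 1 0

After press 2 at (2,1):
1 1 1
0 0 0
1 1 1
0 0 0

Answer: 1 1 1
0 0 0
1 1 1
0 0 0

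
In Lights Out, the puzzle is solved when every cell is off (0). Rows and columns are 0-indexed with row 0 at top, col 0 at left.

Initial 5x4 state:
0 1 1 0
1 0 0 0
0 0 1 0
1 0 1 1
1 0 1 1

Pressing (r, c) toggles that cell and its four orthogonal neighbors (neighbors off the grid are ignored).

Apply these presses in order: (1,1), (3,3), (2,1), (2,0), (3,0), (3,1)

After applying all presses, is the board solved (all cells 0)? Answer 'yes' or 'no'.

After press 1 at (1,1):
0 0 1 0
0 1 1 0
0 1 1 0
1 0 1 1
1 0 1 1

After press 2 at (3,3):
0 0 1 0
0 1 1 0
0 1 1 1
1 0 0 0
1 0 1 0

After press 3 at (2,1):
0 0 1 0
0 0 1 0
1 0 0 1
1 1 0 0
1 0 1 0

After press 4 at (2,0):
0 0 1 0
1 0 1 0
0 1 0 1
0 1 0 0
1 0 1 0

After press 5 at (3,0):
0 0 1 0
1 0 1 0
1 1 0 1
1 0 0 0
0 0 1 0

After press 6 at (3,1):
0 0 1 0
1 0 1 0
1 0 0 1
0 1 1 0
0 1 1 0

Lights still on: 9

Answer: no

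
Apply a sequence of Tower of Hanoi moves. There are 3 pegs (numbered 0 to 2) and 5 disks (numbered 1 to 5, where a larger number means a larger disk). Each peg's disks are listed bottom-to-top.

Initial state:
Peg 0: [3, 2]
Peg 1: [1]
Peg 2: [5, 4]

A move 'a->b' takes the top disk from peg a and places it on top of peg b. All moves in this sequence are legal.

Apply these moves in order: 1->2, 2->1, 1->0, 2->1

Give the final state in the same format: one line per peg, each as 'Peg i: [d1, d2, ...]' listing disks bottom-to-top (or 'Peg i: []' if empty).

After move 1 (1->2):
Peg 0: [3, 2]
Peg 1: []
Peg 2: [5, 4, 1]

After move 2 (2->1):
Peg 0: [3, 2]
Peg 1: [1]
Peg 2: [5, 4]

After move 3 (1->0):
Peg 0: [3, 2, 1]
Peg 1: []
Peg 2: [5, 4]

After move 4 (2->1):
Peg 0: [3, 2, 1]
Peg 1: [4]
Peg 2: [5]

Answer: Peg 0: [3, 2, 1]
Peg 1: [4]
Peg 2: [5]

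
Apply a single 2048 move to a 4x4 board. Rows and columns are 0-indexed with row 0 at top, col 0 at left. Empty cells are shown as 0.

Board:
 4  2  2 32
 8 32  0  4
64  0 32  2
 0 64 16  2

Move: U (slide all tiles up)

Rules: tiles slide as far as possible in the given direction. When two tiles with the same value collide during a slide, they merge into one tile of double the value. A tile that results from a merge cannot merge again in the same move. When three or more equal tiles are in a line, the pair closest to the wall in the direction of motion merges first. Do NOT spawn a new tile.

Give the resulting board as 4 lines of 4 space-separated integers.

Answer:  4  2  2 32
 8 32 32  4
64 64 16  4
 0  0  0  0

Derivation:
Slide up:
col 0: [4, 8, 64, 0] -> [4, 8, 64, 0]
col 1: [2, 32, 0, 64] -> [2, 32, 64, 0]
col 2: [2, 0, 32, 16] -> [2, 32, 16, 0]
col 3: [32, 4, 2, 2] -> [32, 4, 4, 0]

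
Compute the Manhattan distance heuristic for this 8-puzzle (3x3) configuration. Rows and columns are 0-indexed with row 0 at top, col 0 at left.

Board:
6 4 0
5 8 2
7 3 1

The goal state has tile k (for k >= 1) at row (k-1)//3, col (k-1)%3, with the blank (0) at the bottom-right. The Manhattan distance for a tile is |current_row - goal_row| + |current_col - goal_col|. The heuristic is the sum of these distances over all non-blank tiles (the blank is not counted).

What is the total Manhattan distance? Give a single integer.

Tile 6: at (0,0), goal (1,2), distance |0-1|+|0-2| = 3
Tile 4: at (0,1), goal (1,0), distance |0-1|+|1-0| = 2
Tile 5: at (1,0), goal (1,1), distance |1-1|+|0-1| = 1
Tile 8: at (1,1), goal (2,1), distance |1-2|+|1-1| = 1
Tile 2: at (1,2), goal (0,1), distance |1-0|+|2-1| = 2
Tile 7: at (2,0), goal (2,0), distance |2-2|+|0-0| = 0
Tile 3: at (2,1), goal (0,2), distance |2-0|+|1-2| = 3
Tile 1: at (2,2), goal (0,0), distance |2-0|+|2-0| = 4
Sum: 3 + 2 + 1 + 1 + 2 + 0 + 3 + 4 = 16

Answer: 16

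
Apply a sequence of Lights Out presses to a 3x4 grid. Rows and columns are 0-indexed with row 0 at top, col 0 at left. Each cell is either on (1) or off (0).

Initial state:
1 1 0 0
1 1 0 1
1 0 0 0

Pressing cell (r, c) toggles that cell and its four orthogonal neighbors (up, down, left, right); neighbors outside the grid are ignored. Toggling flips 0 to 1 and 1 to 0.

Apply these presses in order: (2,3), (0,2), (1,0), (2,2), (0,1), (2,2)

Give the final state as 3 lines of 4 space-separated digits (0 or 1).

After press 1 at (2,3):
1 1 0 0
1 1 0 0
1 0 1 1

After press 2 at (0,2):
1 0 1 1
1 1 1 0
1 0 1 1

After press 3 at (1,0):
0 0 1 1
0 0 1 0
0 0 1 1

After press 4 at (2,2):
0 0 1 1
0 0 0 0
0 1 0 0

After press 5 at (0,1):
1 1 0 1
0 1 0 0
0 1 0 0

After press 6 at (2,2):
1 1 0 1
0 1 1 0
0 0 1 1

Answer: 1 1 0 1
0 1 1 0
0 0 1 1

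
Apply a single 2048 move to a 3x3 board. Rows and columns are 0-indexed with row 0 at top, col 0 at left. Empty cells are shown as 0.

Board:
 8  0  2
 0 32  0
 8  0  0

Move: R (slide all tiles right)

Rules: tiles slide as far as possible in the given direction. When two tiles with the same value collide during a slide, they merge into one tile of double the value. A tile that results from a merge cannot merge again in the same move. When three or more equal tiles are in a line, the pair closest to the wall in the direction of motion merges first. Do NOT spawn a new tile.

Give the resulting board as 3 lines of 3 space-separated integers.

Answer:  0  8  2
 0  0 32
 0  0  8

Derivation:
Slide right:
row 0: [8, 0, 2] -> [0, 8, 2]
row 1: [0, 32, 0] -> [0, 0, 32]
row 2: [8, 0, 0] -> [0, 0, 8]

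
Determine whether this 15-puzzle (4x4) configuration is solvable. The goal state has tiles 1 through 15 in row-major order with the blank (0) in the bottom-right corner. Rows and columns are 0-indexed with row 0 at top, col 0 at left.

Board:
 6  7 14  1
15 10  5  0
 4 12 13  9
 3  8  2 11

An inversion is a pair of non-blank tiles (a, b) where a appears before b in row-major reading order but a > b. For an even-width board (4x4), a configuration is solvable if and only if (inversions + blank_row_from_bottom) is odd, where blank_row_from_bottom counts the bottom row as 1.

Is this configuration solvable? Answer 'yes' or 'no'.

Inversions: 57
Blank is in row 1 (0-indexed from top), which is row 3 counting from the bottom (bottom = 1).
57 + 3 = 60, which is even, so the puzzle is not solvable.

Answer: no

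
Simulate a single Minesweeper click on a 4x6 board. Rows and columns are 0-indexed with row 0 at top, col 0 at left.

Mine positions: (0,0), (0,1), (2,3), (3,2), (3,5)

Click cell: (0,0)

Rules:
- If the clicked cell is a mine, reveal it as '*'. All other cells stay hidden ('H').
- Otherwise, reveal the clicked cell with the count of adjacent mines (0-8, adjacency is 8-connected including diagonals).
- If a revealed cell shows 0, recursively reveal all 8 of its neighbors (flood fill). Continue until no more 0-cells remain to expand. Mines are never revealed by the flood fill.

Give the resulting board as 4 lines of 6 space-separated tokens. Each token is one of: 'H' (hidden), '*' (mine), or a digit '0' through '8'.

* H H H H H
H H H H H H
H H H H H H
H H H H H H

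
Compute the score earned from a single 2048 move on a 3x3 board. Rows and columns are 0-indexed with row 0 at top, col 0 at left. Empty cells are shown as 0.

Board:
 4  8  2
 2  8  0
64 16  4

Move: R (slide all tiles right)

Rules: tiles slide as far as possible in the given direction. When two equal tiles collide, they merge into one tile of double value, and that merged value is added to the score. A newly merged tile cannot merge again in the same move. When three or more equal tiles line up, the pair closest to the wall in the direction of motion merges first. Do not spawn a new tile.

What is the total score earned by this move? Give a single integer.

Answer: 0

Derivation:
Slide right:
row 0: [4, 8, 2] -> [4, 8, 2]  score +0 (running 0)
row 1: [2, 8, 0] -> [0, 2, 8]  score +0 (running 0)
row 2: [64, 16, 4] -> [64, 16, 4]  score +0 (running 0)
Board after move:
 4  8  2
 0  2  8
64 16  4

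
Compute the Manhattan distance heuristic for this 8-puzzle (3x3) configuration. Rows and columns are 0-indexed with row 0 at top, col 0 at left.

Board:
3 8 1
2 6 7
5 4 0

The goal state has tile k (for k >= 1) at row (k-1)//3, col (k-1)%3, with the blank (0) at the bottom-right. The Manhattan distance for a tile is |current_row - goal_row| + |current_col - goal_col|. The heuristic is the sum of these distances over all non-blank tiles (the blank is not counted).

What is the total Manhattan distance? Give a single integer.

Answer: 16

Derivation:
Tile 3: at (0,0), goal (0,2), distance |0-0|+|0-2| = 2
Tile 8: at (0,1), goal (2,1), distance |0-2|+|1-1| = 2
Tile 1: at (0,2), goal (0,0), distance |0-0|+|2-0| = 2
Tile 2: at (1,0), goal (0,1), distance |1-0|+|0-1| = 2
Tile 6: at (1,1), goal (1,2), distance |1-1|+|1-2| = 1
Tile 7: at (1,2), goal (2,0), distance |1-2|+|2-0| = 3
Tile 5: at (2,0), goal (1,1), distance |2-1|+|0-1| = 2
Tile 4: at (2,1), goal (1,0), distance |2-1|+|1-0| = 2
Sum: 2 + 2 + 2 + 2 + 1 + 3 + 2 + 2 = 16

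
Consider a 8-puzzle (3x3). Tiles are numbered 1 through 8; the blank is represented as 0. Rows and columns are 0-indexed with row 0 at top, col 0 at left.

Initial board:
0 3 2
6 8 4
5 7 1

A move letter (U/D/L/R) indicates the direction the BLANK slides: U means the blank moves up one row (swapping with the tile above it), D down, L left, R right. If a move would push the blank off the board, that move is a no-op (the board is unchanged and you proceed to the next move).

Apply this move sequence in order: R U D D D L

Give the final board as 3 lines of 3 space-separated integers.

Answer: 3 8 2
6 7 4
0 5 1

Derivation:
After move 1 (R):
3 0 2
6 8 4
5 7 1

After move 2 (U):
3 0 2
6 8 4
5 7 1

After move 3 (D):
3 8 2
6 0 4
5 7 1

After move 4 (D):
3 8 2
6 7 4
5 0 1

After move 5 (D):
3 8 2
6 7 4
5 0 1

After move 6 (L):
3 8 2
6 7 4
0 5 1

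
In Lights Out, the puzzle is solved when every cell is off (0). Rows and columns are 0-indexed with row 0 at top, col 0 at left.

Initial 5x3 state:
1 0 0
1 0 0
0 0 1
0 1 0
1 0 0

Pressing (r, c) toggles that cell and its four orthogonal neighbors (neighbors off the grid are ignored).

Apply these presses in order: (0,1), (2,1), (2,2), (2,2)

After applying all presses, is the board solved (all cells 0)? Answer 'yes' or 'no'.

Answer: no

Derivation:
After press 1 at (0,1):
0 1 1
1 1 0
0 0 1
0 1 0
1 0 0

After press 2 at (2,1):
0 1 1
1 0 0
1 1 0
0 0 0
1 0 0

After press 3 at (2,2):
0 1 1
1 0 1
1 0 1
0 0 1
1 0 0

After press 4 at (2,2):
0 1 1
1 0 0
1 1 0
0 0 0
1 0 0

Lights still on: 6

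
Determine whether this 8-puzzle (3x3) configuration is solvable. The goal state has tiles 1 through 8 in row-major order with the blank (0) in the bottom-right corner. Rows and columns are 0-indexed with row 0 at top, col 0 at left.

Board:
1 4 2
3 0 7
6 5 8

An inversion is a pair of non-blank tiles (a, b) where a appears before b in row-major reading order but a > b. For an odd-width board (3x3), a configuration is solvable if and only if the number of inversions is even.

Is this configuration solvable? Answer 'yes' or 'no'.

Inversions (pairs i<j in row-major order where tile[i] > tile[j] > 0): 5
5 is odd, so the puzzle is not solvable.

Answer: no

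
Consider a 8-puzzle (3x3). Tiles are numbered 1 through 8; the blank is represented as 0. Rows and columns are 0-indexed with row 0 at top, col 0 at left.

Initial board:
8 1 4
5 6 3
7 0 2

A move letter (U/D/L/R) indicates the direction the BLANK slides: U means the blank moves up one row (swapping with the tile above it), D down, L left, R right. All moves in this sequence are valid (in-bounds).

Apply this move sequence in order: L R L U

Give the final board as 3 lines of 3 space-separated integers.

Answer: 8 1 4
0 6 3
5 7 2

Derivation:
After move 1 (L):
8 1 4
5 6 3
0 7 2

After move 2 (R):
8 1 4
5 6 3
7 0 2

After move 3 (L):
8 1 4
5 6 3
0 7 2

After move 4 (U):
8 1 4
0 6 3
5 7 2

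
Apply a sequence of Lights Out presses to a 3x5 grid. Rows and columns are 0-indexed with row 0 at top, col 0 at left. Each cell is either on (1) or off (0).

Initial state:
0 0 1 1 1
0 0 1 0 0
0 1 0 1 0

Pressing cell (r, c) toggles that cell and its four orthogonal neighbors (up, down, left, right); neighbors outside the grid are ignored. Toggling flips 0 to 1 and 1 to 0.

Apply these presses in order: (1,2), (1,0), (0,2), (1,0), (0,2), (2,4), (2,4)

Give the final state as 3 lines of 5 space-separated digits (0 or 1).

Answer: 0 0 0 1 1
0 1 0 1 0
0 1 1 1 0

Derivation:
After press 1 at (1,2):
0 0 0 1 1
0 1 0 1 0
0 1 1 1 0

After press 2 at (1,0):
1 0 0 1 1
1 0 0 1 0
1 1 1 1 0

After press 3 at (0,2):
1 1 1 0 1
1 0 1 1 0
1 1 1 1 0

After press 4 at (1,0):
0 1 1 0 1
0 1 1 1 0
0 1 1 1 0

After press 5 at (0,2):
0 0 0 1 1
0 1 0 1 0
0 1 1 1 0

After press 6 at (2,4):
0 0 0 1 1
0 1 0 1 1
0 1 1 0 1

After press 7 at (2,4):
0 0 0 1 1
0 1 0 1 0
0 1 1 1 0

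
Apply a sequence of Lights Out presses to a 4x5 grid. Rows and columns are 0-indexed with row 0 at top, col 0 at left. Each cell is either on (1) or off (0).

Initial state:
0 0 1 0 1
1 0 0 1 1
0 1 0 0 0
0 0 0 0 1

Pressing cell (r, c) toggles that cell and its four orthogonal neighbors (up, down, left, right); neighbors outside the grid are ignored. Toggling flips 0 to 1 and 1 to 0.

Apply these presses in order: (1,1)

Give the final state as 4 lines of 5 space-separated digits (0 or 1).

Answer: 0 1 1 0 1
0 1 1 1 1
0 0 0 0 0
0 0 0 0 1

Derivation:
After press 1 at (1,1):
0 1 1 0 1
0 1 1 1 1
0 0 0 0 0
0 0 0 0 1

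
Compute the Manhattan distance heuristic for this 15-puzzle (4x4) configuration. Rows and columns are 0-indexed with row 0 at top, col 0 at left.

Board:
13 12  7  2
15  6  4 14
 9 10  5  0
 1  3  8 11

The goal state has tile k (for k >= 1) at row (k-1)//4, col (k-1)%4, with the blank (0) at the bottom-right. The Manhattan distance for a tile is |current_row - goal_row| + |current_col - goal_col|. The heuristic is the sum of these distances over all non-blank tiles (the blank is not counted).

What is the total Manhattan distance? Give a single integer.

Tile 13: (0,0)->(3,0) = 3
Tile 12: (0,1)->(2,3) = 4
Tile 7: (0,2)->(1,2) = 1
Tile 2: (0,3)->(0,1) = 2
Tile 15: (1,0)->(3,2) = 4
Tile 6: (1,1)->(1,1) = 0
Tile 4: (1,2)->(0,3) = 2
Tile 14: (1,3)->(3,1) = 4
Tile 9: (2,0)->(2,0) = 0
Tile 10: (2,1)->(2,1) = 0
Tile 5: (2,2)->(1,0) = 3
Tile 1: (3,0)->(0,0) = 3
Tile 3: (3,1)->(0,2) = 4
Tile 8: (3,2)->(1,3) = 3
Tile 11: (3,3)->(2,2) = 2
Sum: 3 + 4 + 1 + 2 + 4 + 0 + 2 + 4 + 0 + 0 + 3 + 3 + 4 + 3 + 2 = 35

Answer: 35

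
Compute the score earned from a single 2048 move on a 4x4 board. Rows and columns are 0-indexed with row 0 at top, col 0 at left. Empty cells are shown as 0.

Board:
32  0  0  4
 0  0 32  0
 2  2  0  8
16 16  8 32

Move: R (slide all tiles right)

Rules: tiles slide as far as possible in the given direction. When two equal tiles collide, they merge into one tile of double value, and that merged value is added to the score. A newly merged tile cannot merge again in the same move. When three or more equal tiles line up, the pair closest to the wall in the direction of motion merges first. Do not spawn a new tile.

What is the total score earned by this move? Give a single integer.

Slide right:
row 0: [32, 0, 0, 4] -> [0, 0, 32, 4]  score +0 (running 0)
row 1: [0, 0, 32, 0] -> [0, 0, 0, 32]  score +0 (running 0)
row 2: [2, 2, 0, 8] -> [0, 0, 4, 8]  score +4 (running 4)
row 3: [16, 16, 8, 32] -> [0, 32, 8, 32]  score +32 (running 36)
Board after move:
 0  0 32  4
 0  0  0 32
 0  0  4  8
 0 32  8 32

Answer: 36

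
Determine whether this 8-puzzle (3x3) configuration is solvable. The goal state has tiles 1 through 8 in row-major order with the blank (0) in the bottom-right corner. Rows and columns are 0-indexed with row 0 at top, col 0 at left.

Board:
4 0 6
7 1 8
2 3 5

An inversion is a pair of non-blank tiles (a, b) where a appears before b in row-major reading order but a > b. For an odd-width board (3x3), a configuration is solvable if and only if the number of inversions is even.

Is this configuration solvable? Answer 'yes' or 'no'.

Answer: yes

Derivation:
Inversions (pairs i<j in row-major order where tile[i] > tile[j] > 0): 14
14 is even, so the puzzle is solvable.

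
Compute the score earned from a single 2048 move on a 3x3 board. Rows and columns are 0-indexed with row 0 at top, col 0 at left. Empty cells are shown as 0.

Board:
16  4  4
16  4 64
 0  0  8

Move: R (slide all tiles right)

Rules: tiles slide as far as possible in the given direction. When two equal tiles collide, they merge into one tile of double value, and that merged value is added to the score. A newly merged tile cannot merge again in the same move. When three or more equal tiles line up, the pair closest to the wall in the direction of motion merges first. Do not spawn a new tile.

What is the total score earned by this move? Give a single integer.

Slide right:
row 0: [16, 4, 4] -> [0, 16, 8]  score +8 (running 8)
row 1: [16, 4, 64] -> [16, 4, 64]  score +0 (running 8)
row 2: [0, 0, 8] -> [0, 0, 8]  score +0 (running 8)
Board after move:
 0 16  8
16  4 64
 0  0  8

Answer: 8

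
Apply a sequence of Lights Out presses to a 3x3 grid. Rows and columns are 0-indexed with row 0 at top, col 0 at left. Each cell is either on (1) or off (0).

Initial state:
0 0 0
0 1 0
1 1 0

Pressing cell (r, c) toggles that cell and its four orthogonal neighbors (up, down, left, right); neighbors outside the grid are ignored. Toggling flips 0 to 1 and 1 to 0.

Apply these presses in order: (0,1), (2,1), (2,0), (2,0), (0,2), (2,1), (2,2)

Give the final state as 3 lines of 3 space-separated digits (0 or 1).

Answer: 1 0 0
0 0 0
1 0 1

Derivation:
After press 1 at (0,1):
1 1 1
0 0 0
1 1 0

After press 2 at (2,1):
1 1 1
0 1 0
0 0 1

After press 3 at (2,0):
1 1 1
1 1 0
1 1 1

After press 4 at (2,0):
1 1 1
0 1 0
0 0 1

After press 5 at (0,2):
1 0 0
0 1 1
0 0 1

After press 6 at (2,1):
1 0 0
0 0 1
1 1 0

After press 7 at (2,2):
1 0 0
0 0 0
1 0 1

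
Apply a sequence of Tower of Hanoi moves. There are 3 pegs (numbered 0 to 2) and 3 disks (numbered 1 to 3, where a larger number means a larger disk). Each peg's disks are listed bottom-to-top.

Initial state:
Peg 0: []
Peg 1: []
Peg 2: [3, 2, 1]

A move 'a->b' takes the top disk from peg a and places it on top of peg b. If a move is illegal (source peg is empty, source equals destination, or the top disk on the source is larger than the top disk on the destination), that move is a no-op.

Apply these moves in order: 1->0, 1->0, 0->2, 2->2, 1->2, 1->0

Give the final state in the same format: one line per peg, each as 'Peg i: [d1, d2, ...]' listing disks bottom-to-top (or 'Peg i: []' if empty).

After move 1 (1->0):
Peg 0: []
Peg 1: []
Peg 2: [3, 2, 1]

After move 2 (1->0):
Peg 0: []
Peg 1: []
Peg 2: [3, 2, 1]

After move 3 (0->2):
Peg 0: []
Peg 1: []
Peg 2: [3, 2, 1]

After move 4 (2->2):
Peg 0: []
Peg 1: []
Peg 2: [3, 2, 1]

After move 5 (1->2):
Peg 0: []
Peg 1: []
Peg 2: [3, 2, 1]

After move 6 (1->0):
Peg 0: []
Peg 1: []
Peg 2: [3, 2, 1]

Answer: Peg 0: []
Peg 1: []
Peg 2: [3, 2, 1]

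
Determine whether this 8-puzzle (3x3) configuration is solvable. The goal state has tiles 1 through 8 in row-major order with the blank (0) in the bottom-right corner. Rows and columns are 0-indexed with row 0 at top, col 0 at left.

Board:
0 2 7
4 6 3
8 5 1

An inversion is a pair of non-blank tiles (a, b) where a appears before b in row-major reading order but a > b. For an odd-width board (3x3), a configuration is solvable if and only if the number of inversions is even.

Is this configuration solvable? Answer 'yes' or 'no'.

Inversions (pairs i<j in row-major order where tile[i] > tile[j] > 0): 15
15 is odd, so the puzzle is not solvable.

Answer: no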